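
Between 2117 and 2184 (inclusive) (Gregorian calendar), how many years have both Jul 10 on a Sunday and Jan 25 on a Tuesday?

Check each year's weekday for Jul 10 and Jan 25:
  2117: Sat/Mon  2118: Sun/Tue ✓  2119: Mon/Wed  2120: Wed/Thu  2121: Thu/Sat  2122: Fri/Sun  2123: Sat/Mon  2124: Mon/Tue  2125: Tue/Thu  2126: Wed/Fri  2127: Thu/Sat  2128: Sat/Sun  2129: Sun/Tue ✓  2130: Mon/Wed  …(40 more)…  2171: Wed/Fri  2172: Fri/Sat  2173: Sat/Mon  2174: Sun/Tue ✓  2175: Mon/Wed  2176: Wed/Thu  2177: Thu/Sat  2178: Fri/Sun  2179: Sat/Mon  2180: Mon/Tue  2181: Tue/Thu  2182: Wed/Fri  2183: Thu/Sat  2184: Sat/Sun
Both conditions hold in: 2118, 2129, 2135, 2146, 2157, 2163, 2174 — 7.

7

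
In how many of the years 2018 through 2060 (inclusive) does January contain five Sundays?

17

January has 31 days; it has five Sundays when Sunday falls among the first (month-length − 28) days — i.e. when January 1 is one of Sunday/Saturday/Friday.
January 1 by year: 2018:Mon 2019:Tue 2020:Wed 2021:Fri✓ 2022:Sat✓ 2023:Sun✓ 2024:Mon 2025:Wed 2026:Thu 2027:Fri✓ 2028:Sat✓ 2029:Mon 2030:Tue 2031:Wed 2032:Thu …(13 more)… 2046:Mon 2047:Tue 2048:Wed 2049:Fri✓ 2050:Sat✓ 2051:Sun✓ 2052:Mon 2053:Wed 2054:Thu 2055:Fri✓ 2056:Sat✓ 2057:Mon 2058:Tue 2059:Wed 2060:Thu
Years with five Sundays: 2021, 2022, 2023, 2027, 2028, 2033, 2034, 2038, 2039, 2040, 2044, 2045, 2049, 2050, 2051, 2055, 2056 → 17.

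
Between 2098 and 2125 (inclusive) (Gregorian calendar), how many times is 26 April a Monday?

4

Track 26 April's weekday year by year (advancing +1, or +2 across a Feb 29):
  2098: Sat  2099: Sun (+1)  2100: Mon (+1) ✓  2101: Tue (+1)  2102: Wed (+1)
  2103: Thu (+1)  2104: Sat (+2)  2105: Sun (+1)  2106: Mon (+1) ✓  2107: Tue (+1)
  2108: Thu (+2)  2109: Fri (+1)  2110: Sat (+1)  2111: Sun (+1)  2112: Tue (+2)
  2113: Wed (+1)  2114: Thu (+1)  2115: Fri (+1)  2116: Sun (+2)  2117: Mon (+1) ✓
  2118: Tue (+1)  2119: Wed (+1)  2120: Fri (+2)  2121: Sat (+1)  2122: Sun (+1)
  2123: Mon (+1) ✓  2124: Wed (+2)  2125: Thu (+1)
Monday years: 2100, 2106, 2117, 2123 — 4 in total.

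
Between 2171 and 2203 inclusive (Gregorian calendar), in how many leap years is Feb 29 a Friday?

Leap years in 2171–2203: 7 of them.
Feb 29 weekday advances by 5 (mod 7) from one leap year to the next four years later (or differs when a century non-leap intervenes).
Leap-day weekdays: 2172:Sat 2176:Thu 2180:Tue 2184:Sun 2188:Fri✓ 2192:Wed 2196:Mon
Friday: 2188 → 1.

1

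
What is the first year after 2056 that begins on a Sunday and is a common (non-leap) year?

Jan 1 advances by 2 weekdays after a leap year and by 1 after a common year.
2056: Jan 1 is Saturday (leap).
2057: Monday
2058: Tuesday
2059: Wednesday
2060: Thursday (leap)
2061: Saturday
2062: Sunday
2062 begins on a Sunday and is a common year.

2062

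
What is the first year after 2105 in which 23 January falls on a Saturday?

From one year to the next, a fixed date's weekday advances by 1, or by 2 when a Feb 29 lies between the two dates.
2105: January 23 is Friday.
2106: Saturday (+1)
23 January falls on a Saturday in 2106.

2106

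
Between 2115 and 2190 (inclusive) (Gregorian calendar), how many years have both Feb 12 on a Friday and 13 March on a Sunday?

2

Check each year's weekday for Feb 12 and 13 March:
  2115: Tue/Wed  2116: Wed/Fri  2117: Fri/Sat  2118: Sat/Sun  2119: Sun/Mon  2120: Mon/Wed  2121: Wed/Thu  2122: Thu/Fri  2123: Fri/Sat  2124: Sat/Mon  2125: Mon/Tue  2126: Tue/Wed  2127: Wed/Thu  2128: Thu/Sat  …(48 more)…  2177: Wed/Thu  2178: Thu/Fri  2179: Fri/Sat  2180: Sat/Mon  2181: Mon/Tue  2182: Tue/Wed  2183: Wed/Thu  2184: Thu/Sat  2185: Sat/Sun  2186: Sun/Mon  2187: Mon/Tue  2188: Tue/Thu  2189: Thu/Fri  2190: Fri/Sat
Both conditions hold in: 2140, 2168 — 2.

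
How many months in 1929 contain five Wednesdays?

A month of length L has five Wednesdays iff its first Wednesday is on day ≤ L−28 (so day 1–3 in a 31-day month, 1–2 in a 30-day month, day 1 in a leap February).
Checking each month of 1929: Jan starts Tue (31d) ✓; Feb starts Fri (28d); Mar starts Fri (31d); Apr starts Mon (30d); May starts Wed (31d) ✓; Jun starts Sat (30d); Jul starts Mon (31d) ✓; Aug starts Thu (31d); Sep starts Sun (30d); Oct starts Tue (31d) ✓; Nov starts Fri (30d); Dec starts Sun (31d).
Five-Wednesday months: January, May, July, October → 4.

4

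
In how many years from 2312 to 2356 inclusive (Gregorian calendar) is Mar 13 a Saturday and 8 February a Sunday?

2

Check each year's weekday for Mar 13 and 8 February:
  2312: Wed/Thu  2313: Thu/Sat  2314: Fri/Sun  2315: Sat/Mon  2316: Mon/Tue  2317: Tue/Thu  2318: Wed/Fri  2319: Thu/Sat  2320: Sat/Sun ✓  2321: Sun/Tue  2322: Mon/Wed  2323: Tue/Thu  2324: Thu/Fri  2325: Fri/Sun  …(17 more)…  2343: Sat/Mon  2344: Mon/Tue  2345: Tue/Thu  2346: Wed/Fri  2347: Thu/Sat  2348: Sat/Sun ✓  2349: Sun/Tue  2350: Mon/Wed  2351: Tue/Thu  2352: Thu/Fri  2353: Fri/Sun  2354: Sat/Mon  2355: Sun/Tue  2356: Tue/Wed
Both conditions hold in: 2320, 2348 — 2.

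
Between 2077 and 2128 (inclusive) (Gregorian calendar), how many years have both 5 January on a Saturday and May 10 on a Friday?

Check each year's weekday for 5 January and May 10:
  2077: Tue/Mon  2078: Wed/Tue  2079: Thu/Wed  2080: Fri/Fri  2081: Sun/Sat  2082: Mon/Sun  2083: Tue/Mon  2084: Wed/Wed  2085: Fri/Thu  2086: Sat/Fri ✓  2087: Sun/Sat  2088: Mon/Mon  2089: Wed/Tue  2090: Thu/Wed  …(24 more)…  2115: Sat/Fri ✓  2116: Sun/Sun  2117: Tue/Mon  2118: Wed/Tue  2119: Thu/Wed  2120: Fri/Fri  2121: Sun/Sat  2122: Mon/Sun  2123: Tue/Mon  2124: Wed/Wed  2125: Fri/Thu  2126: Sat/Fri ✓  2127: Sun/Sat  2128: Mon/Mon
Both conditions hold in: 2086, 2097, 2109, 2115, 2126 — 5.

5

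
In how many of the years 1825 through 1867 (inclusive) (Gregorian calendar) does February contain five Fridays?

February has 28 days (29 in leap years); it has five Fridays when Friday falls among the first (month-length − 28) days — i.e. when February 1 is Friday in a leap year (never in a common year).
February 1 by year: 1825:Tue 1826:Wed 1827:Thu 1828:Fri✓ 1829:Sun 1830:Mon 1831:Tue 1832:Wed 1833:Fri 1834:Sat 1835:Sun 1836:Mon 1837:Wed 1838:Thu 1839:Fri …(13 more)… 1853:Tue 1854:Wed 1855:Thu 1856:Fri✓ 1857:Sun 1858:Mon 1859:Tue 1860:Wed 1861:Fri 1862:Sat 1863:Sun 1864:Mon 1865:Wed 1866:Thu 1867:Fri
Years with five Fridays: 1828, 1856 → 2.

2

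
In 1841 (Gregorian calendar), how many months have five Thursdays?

A month of length L has five Thursdays iff its first Thursday is on day ≤ L−28 (so day 1–3 in a 31-day month, 1–2 in a 30-day month, day 1 in a leap February).
Checking each month of 1841: Jan starts Fri (31d); Feb starts Mon (28d); Mar starts Mon (31d); Apr starts Thu (30d) ✓; May starts Sat (31d); Jun starts Tue (30d); Jul starts Thu (31d) ✓; Aug starts Sun (31d); Sep starts Wed (30d) ✓; Oct starts Fri (31d); Nov starts Mon (30d); Dec starts Wed (31d) ✓.
Five-Thursday months: April, July, September, December → 4.

4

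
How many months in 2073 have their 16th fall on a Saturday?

Check the 16th of each month of 2073: Jan 16: Mon, Feb 16: Thu, Mar 16: Thu, Apr 16: Sun, May 16: Tue, Jun 16: Fri, Jul 16: Sun, Aug 16: Wed, Sep 16: Sat, Oct 16: Mon, Nov 16: Thu, Dec 16: Sat.
Saturday occurs in September, December — 2 months.

2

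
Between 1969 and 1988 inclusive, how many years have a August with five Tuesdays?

8

August has 31 days; it has five Tuesdays when Tuesday falls among the first (month-length − 28) days — i.e. when August 1 is one of Tuesday/Monday/Sunday.
August 1 by year: 1969:Fri 1970:Sat 1971:Sun✓ 1972:Tue✓ 1973:Wed 1974:Thu 1975:Fri 1976:Sun✓ 1977:Mon✓ 1978:Tue✓ 1979:Wed 1980:Fri 1981:Sat 1982:Sun✓ 1983:Mon✓ 1984:Wed 1985:Thu 1986:Fri 1987:Sat 1988:Mon✓
Years with five Tuesdays: 1971, 1972, 1976, 1977, 1978, 1982, 1983, 1988 → 8.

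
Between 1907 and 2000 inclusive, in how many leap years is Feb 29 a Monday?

Leap years in 1907–2000: 24 of them.
Feb 29 weekday advances by 5 (mod 7) from one leap year to the next four years later (or differs when a century non-leap intervenes).
Leap-day weekdays: 1908:Sat 1912:Thu 1916:Tue 1920:Sun 1924:Fri 1928:Wed 1932:Mon✓ 1936:Sat 1940:Thu 1944:Tue 1948:Sun 1952:Fri 1956:Wed 1960:Mon✓ 1964:Sat 1968:Thu 1972:Tue 1976:Sun 1980:Fri 1984:Wed 1988:Mon✓ 1992:Sat 1996:Thu 2000:Tue
Monday: 1932, 1960, 1988 → 3.

3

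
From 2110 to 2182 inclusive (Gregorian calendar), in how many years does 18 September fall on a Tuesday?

Track 18 September's weekday year by year (advancing +1, or +2 across a Feb 29):
  2110: Thu  2111: Fri (+1)  2112: Sun (+2)  2113: Mon (+1)  2114: Tue (+1) ✓
  2115: Wed (+1)  2116: Fri (+2)  2117: Sat (+1)  2118: Sun (+1)  2119: Mon (+1)
  2120: Wed (+2)  2121: Thu (+1)  2122: Fri (+1)  2123: Sat (+1)  … (45 more years) …
  2169: Mon (+1)  2170: Tue (+1) ✓  2171: Wed (+1)  2172: Fri (+2)  2173: Sat (+1)
  2174: Sun (+1)  2175: Mon (+1)  2176: Wed (+2)  2177: Thu (+1)  2178: Fri (+1)
  2179: Sat (+1)  2180: Mon (+2)  2181: Tue (+1) ✓  2182: Wed (+1)
Tuesday years: 2114, 2125, 2131, 2136, 2142, 2153, 2159, 2164, 2170, 2181 — 10 in total.

10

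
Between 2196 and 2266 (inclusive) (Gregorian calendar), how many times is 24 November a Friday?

10

Track 24 November's weekday year by year (advancing +1, or +2 across a Feb 29):
  2196: Thu  2197: Fri (+1) ✓  2198: Sat (+1)  2199: Sun (+1)  2200: Mon (+1)
  2201: Tue (+1)  2202: Wed (+1)  2203: Thu (+1)  2204: Sat (+2)  2205: Sun (+1)
  2206: Mon (+1)  2207: Tue (+1)  2208: Thu (+2)  2209: Fri (+1) ✓  … (43 more years) …
  2253: Thu (+1)  2254: Fri (+1) ✓  2255: Sat (+1)  2256: Mon (+2)  2257: Tue (+1)
  2258: Wed (+1)  2259: Thu (+1)  2260: Sat (+2)  2261: Sun (+1)  2262: Mon (+1)
  2263: Tue (+1)  2264: Thu (+2)  2265: Fri (+1) ✓  2266: Sat (+1)
Friday years: 2197, 2209, 2215, 2220, 2226, 2237, 2243, 2248, 2254, 2265 — 10 in total.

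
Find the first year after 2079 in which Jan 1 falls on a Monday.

Jan 1 advances by 2 weekdays after a leap year and by 1 after a common year.
2079: Jan 1 is Sunday.
2080: Monday (leap)
2080 begins on a Monday

2080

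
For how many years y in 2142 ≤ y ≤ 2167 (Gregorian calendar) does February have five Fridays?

1

February has 28 days (29 in leap years); it has five Fridays when Friday falls among the first (month-length − 28) days — i.e. when February 1 is Friday in a leap year (never in a common year).
February 1 by year: 2142:Thu 2143:Fri 2144:Sat 2145:Mon 2146:Tue 2147:Wed 2148:Thu 2149:Sat 2150:Sun 2151:Mon 2152:Tue 2153:Thu 2154:Fri 2155:Sat 2156:Sun 2157:Tue 2158:Wed 2159:Thu 2160:Fri✓ 2161:Sun 2162:Mon 2163:Tue 2164:Wed 2165:Fri 2166:Sat 2167:Sun
Years with five Fridays: 2160 → 1.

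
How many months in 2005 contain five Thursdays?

4

A month of length L has five Thursdays iff its first Thursday is on day ≤ L−28 (so day 1–3 in a 31-day month, 1–2 in a 30-day month, day 1 in a leap February).
Checking each month of 2005: Jan starts Sat (31d); Feb starts Tue (28d); Mar starts Tue (31d) ✓; Apr starts Fri (30d); May starts Sun (31d); Jun starts Wed (30d) ✓; Jul starts Fri (31d); Aug starts Mon (31d); Sep starts Thu (30d) ✓; Oct starts Sat (31d); Nov starts Tue (30d); Dec starts Thu (31d) ✓.
Five-Thursday months: March, June, September, December → 4.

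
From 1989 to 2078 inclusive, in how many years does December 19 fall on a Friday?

Track December 19's weekday year by year (advancing +1, or +2 across a Feb 29):
  1989: Tue  1990: Wed (+1)  1991: Thu (+1)  1992: Sat (+2)  1993: Sun (+1)
  1994: Mon (+1)  1995: Tue (+1)  1996: Thu (+2)  1997: Fri (+1) ✓  1998: Sat (+1)
  1999: Sun (+1)  2000: Tue (+2)  2001: Wed (+1)  2002: Thu (+1)  … (62 more years) …
  2065: Sat (+1)  2066: Sun (+1)  2067: Mon (+1)  2068: Wed (+2)  2069: Thu (+1)
  2070: Fri (+1) ✓  2071: Sat (+1)  2072: Mon (+2)  2073: Tue (+1)  2074: Wed (+1)
  2075: Thu (+1)  2076: Sat (+2)  2077: Sun (+1)  2078: Mon (+1)
Friday years: 1997, 2003, 2008, 2014, 2025, 2031, 2036, 2042, 2053, 2059, 2064, 2070 — 12 in total.

12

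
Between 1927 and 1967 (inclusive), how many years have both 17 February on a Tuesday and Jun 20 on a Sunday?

1

Check each year's weekday for 17 February and Jun 20:
  1927: Thu/Mon  1928: Fri/Wed  1929: Sun/Thu  1930: Mon/Fri  1931: Tue/Sat  1932: Wed/Mon  1933: Fri/Tue  1934: Sat/Wed  1935: Sun/Thu  1936: Mon/Sat  1937: Wed/Sun  1938: Thu/Mon  1939: Fri/Tue  1940: Sat/Thu  …(13 more)…  1954: Wed/Sun  1955: Thu/Mon  1956: Fri/Wed  1957: Sun/Thu  1958: Mon/Fri  1959: Tue/Sat  1960: Wed/Mon  1961: Fri/Tue  1962: Sat/Wed  1963: Sun/Thu  1964: Mon/Sat  1965: Wed/Sun  1966: Thu/Mon  1967: Fri/Tue
Both conditions hold in: 1948 — 1.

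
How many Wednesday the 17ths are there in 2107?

1

Check the 17th of each month of 2107: Jan 17: Mon, Feb 17: Thu, Mar 17: Thu, Apr 17: Sun, May 17: Tue, Jun 17: Fri, Jul 17: Sun, Aug 17: Wed, Sep 17: Sat, Oct 17: Mon, Nov 17: Thu, Dec 17: Sat.
Wednesday occurs in August — 1 month.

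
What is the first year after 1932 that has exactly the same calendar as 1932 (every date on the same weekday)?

Two years share a calendar iff Jan 1 falls on the same weekday and both are leap or both are common. 1932: Jan 1 is Friday, leap year.
1933: Jan 1 Sunday, common
1934: Jan 1 Monday, common
1935: Jan 1 Tuesday, common
1936: Jan 1 Wednesday, leap
1937: Jan 1 Friday, common
1938: Jan 1 Saturday, common
1939: Jan 1 Sunday, common
1940: Jan 1 Monday, leap
1941: Jan 1 Wednesday, common
1942: Jan 1 Thursday, common
1943: Jan 1 Friday, common
1944: Jan 1 Saturday, leap
1945: Jan 1 Monday, common
1946: Jan 1 Tuesday, common
1947: Jan 1 Wednesday, common
1948: Jan 1 Thursday, leap
1949: Jan 1 Saturday, common
1950: Jan 1 Sunday, common
1951: Jan 1 Monday, common
1952: Jan 1 Tuesday, leap
1953: Jan 1 Thursday, common
1954: Jan 1 Friday, common
1955: Jan 1 Saturday, common
1956: Jan 1 Sunday, leap
1957: Jan 1 Tuesday, common
1958: Jan 1 Wednesday, common
1959: Jan 1 Thursday, common
1960: Jan 1 Friday, leap
1960 matches on both conditions.

1960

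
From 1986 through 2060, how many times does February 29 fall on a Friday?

Leap years in 1986–2060: 19 of them.
Feb 29 weekday advances by 5 (mod 7) from one leap year to the next four years later (or differs when a century non-leap intervenes).
Leap-day weekdays: 1988:Mon 1992:Sat 1996:Thu 2000:Tue 2004:Sun 2008:Fri✓ 2012:Wed 2016:Mon 2020:Sat 2024:Thu 2028:Tue 2032:Sun 2036:Fri✓ 2040:Wed 2044:Mon 2048:Sat 2052:Thu 2056:Tue 2060:Sun
Friday: 2008, 2036 → 2.

2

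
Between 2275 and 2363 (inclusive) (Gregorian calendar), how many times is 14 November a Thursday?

13

Track 14 November's weekday year by year (advancing +1, or +2 across a Feb 29):
  2275: Sun  2276: Tue (+2)  2277: Wed (+1)  2278: Thu (+1) ✓  2279: Fri (+1)
  2280: Sun (+2)  2281: Mon (+1)  2282: Tue (+1)  2283: Wed (+1)  2284: Fri (+2)
  2285: Sat (+1)  2286: Sun (+1)  2287: Mon (+1)  2288: Wed (+2)  … (61 more years) …
  2350: Tue (+1)  2351: Wed (+1)  2352: Fri (+2)  2353: Sat (+1)  2354: Sun (+1)
  2355: Mon (+1)  2356: Wed (+2)  2357: Thu (+1) ✓  2358: Fri (+1)  2359: Sat (+1)
  2360: Mon (+2)  2361: Tue (+1)  2362: Wed (+1)  2363: Thu (+1) ✓
Thursday years: 2278, 2289, 2295, 2301, 2307, 2312, 2318, 2329, 2335, 2340, 2346, 2357, 2363 — 13 in total.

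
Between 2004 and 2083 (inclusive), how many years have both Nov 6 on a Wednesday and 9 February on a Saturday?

8

Check each year's weekday for Nov 6 and 9 February:
  2004: Sat/Mon  2005: Sun/Wed  2006: Mon/Thu  2007: Tue/Fri  2008: Thu/Sat  2009: Fri/Mon  2010: Sat/Tue  2011: Sun/Wed  2012: Tue/Thu  2013: Wed/Sat ✓  2014: Thu/Sun  2015: Fri/Mon  2016: Sun/Tue  2017: Mon/Thu  …(52 more)…  2070: Thu/Sun  2071: Fri/Mon  2072: Sun/Tue  2073: Mon/Thu  2074: Tue/Fri  2075: Wed/Sat ✓  2076: Fri/Sun  2077: Sat/Tue  2078: Sun/Wed  2079: Mon/Thu  2080: Wed/Fri  2081: Thu/Sun  2082: Fri/Mon  2083: Sat/Tue
Both conditions hold in: 2013, 2019, 2030, 2041, 2047, 2058, 2069, 2075 — 8.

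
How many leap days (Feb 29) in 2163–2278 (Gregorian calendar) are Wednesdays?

5

Leap years in 2163–2278: 28 of them.
Feb 29 weekday advances by 5 (mod 7) from one leap year to the next four years later (or differs when a century non-leap intervenes).
Leap-day weekdays: 2164:Wed✓ 2168:Mon 2172:Sat 2176:Thu 2180:Tue 2184:Sun 2188:Fri 2192:Wed✓ 2196:Mon 2204:Wed✓ 2208:Mon 2212:Sat 2216:Thu 2220:Tue 2224:Sun 2228:Fri 2232:Wed✓ 2236:Mon 2240:Sat 2244:Thu 2248:Tue 2252:Sun 2256:Fri 2260:Wed✓ 2264:Mon 2268:Sat 2272:Thu 2276:Tue
Wednesday: 2164, 2192, 2204, 2232, 2260 → 5.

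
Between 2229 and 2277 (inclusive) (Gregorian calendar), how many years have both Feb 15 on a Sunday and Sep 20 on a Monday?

Check each year's weekday for Feb 15 and Sep 20:
  2229: Sun/Sun  2230: Mon/Mon  2231: Tue/Tue  2232: Wed/Thu  2233: Fri/Fri  2234: Sat/Sat  2235: Sun/Sun  2236: Mon/Tue  2237: Wed/Wed  2238: Thu/Thu  2239: Fri/Fri  2240: Sat/Sun  2241: Mon/Mon  2242: Tue/Tue  …(21 more)…  2264: Mon/Tue  2265: Wed/Wed  2266: Thu/Thu  2267: Fri/Fri  2268: Sat/Sun  2269: Mon/Mon  2270: Tue/Tue  2271: Wed/Wed  2272: Thu/Fri  2273: Sat/Sat  2274: Sun/Sun  2275: Mon/Mon  2276: Tue/Wed  2277: Thu/Thu
Both conditions hold in: 2252 — 1.

1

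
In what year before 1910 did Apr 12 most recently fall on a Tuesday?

From one year to the next, a fixed date's weekday advances by 1, or by 2 when a Feb 29 lies between the two dates.
1910: April 12 is Tuesday.
1909: Monday (−1)
1908: Sunday (−1)
1907: Friday (−2)
1906: Thursday (−1)
1905: Wednesday (−1)
1904: Tuesday (−1)
Apr 12 falls on a Tuesday in 1904.

1904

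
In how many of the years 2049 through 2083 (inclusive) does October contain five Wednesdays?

October has 31 days; it has five Wednesdays when Wednesday falls among the first (month-length − 28) days — i.e. when October 1 is one of Wednesday/Tuesday/Monday.
October 1 by year: 2049:Fri 2050:Sat 2051:Sun 2052:Tue✓ 2053:Wed✓ 2054:Thu 2055:Fri 2056:Sun 2057:Mon✓ 2058:Tue✓ 2059:Wed✓ 2060:Fri 2061:Sat 2062:Sun 2063:Mon✓ …(5 more)… 2069:Tue✓ 2070:Wed✓ 2071:Thu 2072:Sat 2073:Sun 2074:Mon✓ 2075:Tue✓ 2076:Thu 2077:Fri 2078:Sat 2079:Sun 2080:Tue✓ 2081:Wed✓ 2082:Thu 2083:Fri
Years with five Wednesdays: 2052, 2053, 2057, 2058, 2059, 2063, 2064, 2068, 2069, 2070, 2074, 2075, 2080, 2081 → 14.

14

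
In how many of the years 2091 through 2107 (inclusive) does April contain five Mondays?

4

April has 30 days; it has five Mondays when Monday falls among the first (month-length − 28) days — i.e. when April 1 is one of Monday/Sunday.
April 1 by year: 2091:Sun✓ 2092:Tue 2093:Wed 2094:Thu 2095:Fri 2096:Sun✓ 2097:Mon✓ 2098:Tue 2099:Wed 2100:Thu 2101:Fri 2102:Sat 2103:Sun✓ 2104:Tue 2105:Wed 2106:Thu 2107:Fri
Years with five Mondays: 2091, 2096, 2097, 2103 → 4.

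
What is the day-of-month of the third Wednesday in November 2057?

November 1, 2057 is a Thursday, so the first Wednesday is the 7th.
The third Wednesday is 7 + 14 = 21.

21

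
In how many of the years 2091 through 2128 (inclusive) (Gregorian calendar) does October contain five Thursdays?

October has 31 days; it has five Thursdays when Thursday falls among the first (month-length − 28) days — i.e. when October 1 is one of Thursday/Wednesday/Tuesday.
October 1 by year: 2091:Mon 2092:Wed✓ 2093:Thu✓ 2094:Fri 2095:Sat 2096:Mon 2097:Tue✓ 2098:Wed✓ 2099:Thu✓ 2100:Fri 2101:Sat 2102:Sun 2103:Mon 2104:Wed✓ 2105:Thu✓ …(8 more)… 2114:Mon 2115:Tue✓ 2116:Thu✓ 2117:Fri 2118:Sat 2119:Sun 2120:Tue✓ 2121:Wed✓ 2122:Thu✓ 2123:Fri 2124:Sun 2125:Mon 2126:Tue✓ 2127:Wed✓ 2128:Fri
Years with five Thursdays: 2092, 2093, 2097, 2098, 2099, 2104, 2105, 2109, 2110, 2111, 2115, 2116, 2120, 2121, 2122, 2126, 2127 → 17.

17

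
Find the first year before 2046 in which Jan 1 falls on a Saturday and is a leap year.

Jan 1 advances by 2 weekdays after a leap year and by 1 after a common year.
2046: Jan 1 is Monday.
2045: Sunday
2044: Friday (leap)
2043: Thursday
2042: Wednesday
2041: Tuesday
2040: Sunday (leap)
2039: Saturday
2038: Friday
2037: Thursday
2036: Tuesday (leap)
2035: Monday
2034: Sunday
2033: Saturday
2032: Thursday (leap)
2031: Wednesday
2030: Tuesday
2029: Monday
2028: Saturday (leap)
2028 begins on a Saturday and is a leap year.

2028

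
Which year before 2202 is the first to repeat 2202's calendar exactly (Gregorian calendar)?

Two years share a calendar iff Jan 1 falls on the same weekday and both are leap or both are common. 2202: Jan 1 is Friday, common year.
2201: Jan 1 Thursday, common
2200: Jan 1 Wednesday, common
2199: Jan 1 Tuesday, common
2198: Jan 1 Monday, common
2197: Jan 1 Sunday, common
2196: Jan 1 Friday, leap
2195: Jan 1 Thursday, common
2194: Jan 1 Wednesday, common
2193: Jan 1 Tuesday, common
2192: Jan 1 Sunday, leap
2191: Jan 1 Saturday, common
2190: Jan 1 Friday, common
2190 matches on both conditions.

2190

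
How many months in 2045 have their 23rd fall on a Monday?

2

Check the 23rd of each month of 2045: Jan 23: Mon, Feb 23: Thu, Mar 23: Thu, Apr 23: Sun, May 23: Tue, Jun 23: Fri, Jul 23: Sun, Aug 23: Wed, Sep 23: Sat, Oct 23: Mon, Nov 23: Thu, Dec 23: Sat.
Monday occurs in January, October — 2 months.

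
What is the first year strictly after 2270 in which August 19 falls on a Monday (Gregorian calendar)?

2272

From one year to the next, a fixed date's weekday advances by 1, or by 2 when a Feb 29 lies between the two dates.
2270: August 19 is Friday.
2271: Saturday (+1)
2272: Monday (+2)
August 19 falls on a Monday in 2272.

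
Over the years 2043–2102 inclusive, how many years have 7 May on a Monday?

Track 7 May's weekday year by year (advancing +1, or +2 across a Feb 29):
  2043: Thu  2044: Sat (+2)  2045: Sun (+1)  2046: Mon (+1) ✓  2047: Tue (+1)
  2048: Thu (+2)  2049: Fri (+1)  2050: Sat (+1)  2051: Sun (+1)  2052: Tue (+2)
  2053: Wed (+1)  2054: Thu (+1)  2055: Fri (+1)  2056: Sun (+2)  … (32 more years) …
  2089: Sat (+1)  2090: Sun (+1)  2091: Mon (+1) ✓  2092: Wed (+2)  2093: Thu (+1)
  2094: Fri (+1)  2095: Sat (+1)  2096: Mon (+2) ✓  2097: Tue (+1)  2098: Wed (+1)
  2099: Thu (+1)  2100: Fri (+1)  2101: Sat (+1)  2102: Sun (+1)
Monday years: 2046, 2057, 2063, 2068, 2074, 2085, 2091, 2096 — 8 in total.

8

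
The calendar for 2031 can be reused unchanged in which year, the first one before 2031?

2025

Two years share a calendar iff Jan 1 falls on the same weekday and both are leap or both are common. 2031: Jan 1 is Wednesday, common year.
2030: Jan 1 Tuesday, common
2029: Jan 1 Monday, common
2028: Jan 1 Saturday, leap
2027: Jan 1 Friday, common
2026: Jan 1 Thursday, common
2025: Jan 1 Wednesday, common
2025 matches on both conditions.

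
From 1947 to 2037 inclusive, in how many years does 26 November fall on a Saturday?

13

Track 26 November's weekday year by year (advancing +1, or +2 across a Feb 29):
  1947: Wed  1948: Fri (+2)  1949: Sat (+1) ✓  1950: Sun (+1)  1951: Mon (+1)
  1952: Wed (+2)  1953: Thu (+1)  1954: Fri (+1)  1955: Sat (+1) ✓  1956: Mon (+2)
  1957: Tue (+1)  1958: Wed (+1)  1959: Thu (+1)  1960: Sat (+2) ✓  … (63 more years) …
  2024: Tue (+2)  2025: Wed (+1)  2026: Thu (+1)  2027: Fri (+1)  2028: Sun (+2)
  2029: Mon (+1)  2030: Tue (+1)  2031: Wed (+1)  2032: Fri (+2)  2033: Sat (+1) ✓
  2034: Sun (+1)  2035: Mon (+1)  2036: Wed (+2)  2037: Thu (+1)
Saturday years: 1949, 1955, 1960, 1966, 1977, 1983, 1988, 1994, 2005, 2011, 2016, 2022, 2033 — 13 in total.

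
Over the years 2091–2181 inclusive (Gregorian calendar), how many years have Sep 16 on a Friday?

Track Sep 16's weekday year by year (advancing +1, or +2 across a Feb 29):
  2091: Sun  2092: Tue (+2)  2093: Wed (+1)  2094: Thu (+1)  2095: Fri (+1) ✓
  2096: Sun (+2)  2097: Mon (+1)  2098: Tue (+1)  2099: Wed (+1)  2100: Thu (+1)
  2101: Fri (+1) ✓  2102: Sat (+1)  2103: Sun (+1)  2104: Tue (+2)  … (63 more years) …
  2168: Fri (+2) ✓  2169: Sat (+1)  2170: Sun (+1)  2171: Mon (+1)  2172: Wed (+2)
  2173: Thu (+1)  2174: Fri (+1) ✓  2175: Sat (+1)  2176: Mon (+2)  2177: Tue (+1)
  2178: Wed (+1)  2179: Thu (+1)  2180: Sat (+2)  2181: Sun (+1)
Friday years: 2095, 2101, 2107, 2112, 2118, 2129, 2135, 2140, 2146, 2157, 2163, 2168, 2174 — 13 in total.

13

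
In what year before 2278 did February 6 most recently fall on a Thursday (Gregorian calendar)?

From one year to the next, a fixed date's weekday advances by 1, or by 2 when a Feb 29 lies between the two dates.
2278: February 6 is Wednesday.
2277: Tuesday (−1)
2276: Sunday (−2)
2275: Saturday (−1)
2274: Friday (−1)
2273: Thursday (−1)
February 6 falls on a Thursday in 2273.

2273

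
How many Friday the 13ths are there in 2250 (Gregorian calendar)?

2

Check the 13th of each month of 2250: Jan 13: Sun, Feb 13: Wed, Mar 13: Wed, Apr 13: Sat, May 13: Mon, Jun 13: Thu, Jul 13: Sat, Aug 13: Tue, Sep 13: Fri, Oct 13: Sun, Nov 13: Wed, Dec 13: Fri.
Friday occurs in September, December — 2 months.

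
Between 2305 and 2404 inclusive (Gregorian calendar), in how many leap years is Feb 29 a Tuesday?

4

Leap years in 2305–2404: 25 of them.
Feb 29 weekday advances by 5 (mod 7) from one leap year to the next four years later (or differs when a century non-leap intervenes).
Leap-day weekdays: 2308:Sat 2312:Thu 2316:Tue✓ 2320:Sun 2324:Fri 2328:Wed 2332:Mon 2336:Sat 2340:Thu 2344:Tue✓ 2348:Sun 2352:Fri 2356:Wed 2360:Mon 2364:Sat 2368:Thu 2372:Tue✓ 2376:Sun 2380:Fri 2384:Wed 2388:Mon 2392:Sat 2396:Thu 2400:Tue✓ 2404:Sun
Tuesday: 2316, 2344, 2372, 2400 → 4.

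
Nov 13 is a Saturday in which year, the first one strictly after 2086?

From one year to the next, a fixed date's weekday advances by 1, or by 2 when a Feb 29 lies between the two dates.
2086: November 13 is Wednesday.
2087: Thursday (+1)
2088: Saturday (+2)
Nov 13 falls on a Saturday in 2088.

2088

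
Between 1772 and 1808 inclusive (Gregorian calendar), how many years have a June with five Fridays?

June has 30 days; it has five Fridays when Friday falls among the first (month-length − 28) days — i.e. when June 1 is one of Friday/Thursday.
June 1 by year: 1772:Mon 1773:Tue 1774:Wed 1775:Thu✓ 1776:Sat 1777:Sun 1778:Mon 1779:Tue 1780:Thu✓ 1781:Fri✓ 1782:Sat 1783:Sun 1784:Tue 1785:Wed 1786:Thu✓ …(7 more)… 1794:Sun 1795:Mon 1796:Wed 1797:Thu✓ 1798:Fri✓ 1799:Sat 1800:Sun 1801:Mon 1802:Tue 1803:Wed 1804:Fri✓ 1805:Sat 1806:Sun 1807:Mon 1808:Wed
Years with five Fridays: 1775, 1780, 1781, 1786, 1787, 1792, 1797, 1798, 1804 → 9.

9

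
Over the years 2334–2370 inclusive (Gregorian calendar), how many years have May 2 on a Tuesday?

Track May 2's weekday year by year (advancing +1, or +2 across a Feb 29):
  2334: Wed  2335: Thu (+1)  2336: Sat (+2)  2337: Sun (+1)  2338: Mon (+1)
  2339: Tue (+1) ✓  2340: Thu (+2)  2341: Fri (+1)  2342: Sat (+1)  2343: Sun (+1)
  2344: Tue (+2) ✓  2345: Wed (+1)  2346: Thu (+1)  2347: Fri (+1)  … (9 more years) …
  2357: Thu (+1)  2358: Fri (+1)  2359: Sat (+1)  2360: Mon (+2)  2361: Tue (+1) ✓
  2362: Wed (+1)  2363: Thu (+1)  2364: Sat (+2)  2365: Sun (+1)  2366: Mon (+1)
  2367: Tue (+1) ✓  2368: Thu (+2)  2369: Fri (+1)  2370: Sat (+1)
Tuesday years: 2339, 2344, 2350, 2361, 2367 — 5 in total.

5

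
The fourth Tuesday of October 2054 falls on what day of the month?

October 1, 2054 is a Thursday, so the first Tuesday is the 6th.
The fourth Tuesday is 6 + 21 = 27.

27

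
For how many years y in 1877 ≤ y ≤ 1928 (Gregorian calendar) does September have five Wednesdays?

14

September has 30 days; it has five Wednesdays when Wednesday falls among the first (month-length − 28) days — i.e. when September 1 is one of Wednesday/Tuesday.
September 1 by year: 1877:Sat 1878:Sun 1879:Mon 1880:Wed✓ 1881:Thu 1882:Fri 1883:Sat 1884:Mon 1885:Tue✓ 1886:Wed✓ 1887:Thu 1888:Sat 1889:Sun 1890:Mon 1891:Tue✓ …(22 more)… 1914:Tue✓ 1915:Wed✓ 1916:Fri 1917:Sat 1918:Sun 1919:Mon 1920:Wed✓ 1921:Thu 1922:Fri 1923:Sat 1924:Mon 1925:Tue✓ 1926:Wed✓ 1927:Thu 1928:Sat
Years with five Wednesdays: 1880, 1885, 1886, 1891, 1896, 1897, 1903, 1908, 1909, 1914, 1915, 1920, 1925, 1926 → 14.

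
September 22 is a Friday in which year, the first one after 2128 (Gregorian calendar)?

From one year to the next, a fixed date's weekday advances by 1, or by 2 when a Feb 29 lies between the two dates.
2128: September 22 is Wednesday.
2129: Thursday (+1)
2130: Friday (+1)
September 22 falls on a Friday in 2130.

2130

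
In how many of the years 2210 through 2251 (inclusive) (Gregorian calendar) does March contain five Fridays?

19

March has 31 days; it has five Fridays when Friday falls among the first (month-length − 28) days — i.e. when March 1 is one of Friday/Thursday/Wednesday.
March 1 by year: 2210:Thu✓ 2211:Fri✓ 2212:Sun 2213:Mon 2214:Tue 2215:Wed✓ 2216:Fri✓ 2217:Sat 2218:Sun 2219:Mon 2220:Wed✓ 2221:Thu✓ 2222:Fri✓ 2223:Sat 2224:Mon …(12 more)… 2237:Wed✓ 2238:Thu✓ 2239:Fri✓ 2240:Sun 2241:Mon 2242:Tue 2243:Wed✓ 2244:Fri✓ 2245:Sat 2246:Sun 2247:Mon 2248:Wed✓ 2249:Thu✓ 2250:Fri✓ 2251:Sat
Years with five Fridays: 2210, 2211, 2215, 2216, 2220, 2221, 2222, 2226, 2227, 2232, 2233, 2237, 2238, 2239, 2243, 2244, 2248, 2249, 2250 → 19.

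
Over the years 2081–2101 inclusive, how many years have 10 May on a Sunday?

Track 10 May's weekday year by year (advancing +1, or +2 across a Feb 29):
  2081: Sat  2082: Sun (+1) ✓  2083: Mon (+1)  2084: Wed (+2)  2085: Thu (+1)
  2086: Fri (+1)  2087: Sat (+1)  2088: Mon (+2)  2089: Tue (+1)  2090: Wed (+1)
  2091: Thu (+1)  2092: Sat (+2)  2093: Sun (+1) ✓  2094: Mon (+1)  2095: Tue (+1)
  2096: Thu (+2)  2097: Fri (+1)  2098: Sat (+1)  2099: Sun (+1) ✓  2100: Mon (+1)
  2101: Tue (+1)
Sunday years: 2082, 2093, 2099 — 3 in total.

3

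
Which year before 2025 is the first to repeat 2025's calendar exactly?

Two years share a calendar iff Jan 1 falls on the same weekday and both are leap or both are common. 2025: Jan 1 is Wednesday, common year.
2024: Jan 1 Monday, leap
2023: Jan 1 Sunday, common
2022: Jan 1 Saturday, common
2021: Jan 1 Friday, common
2020: Jan 1 Wednesday, leap
2019: Jan 1 Tuesday, common
2018: Jan 1 Monday, common
2017: Jan 1 Sunday, common
2016: Jan 1 Friday, leap
2015: Jan 1 Thursday, common
2014: Jan 1 Wednesday, common
2014 matches on both conditions.

2014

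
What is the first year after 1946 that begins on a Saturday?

1949

Jan 1 advances by 2 weekdays after a leap year and by 1 after a common year.
1946: Jan 1 is Tuesday.
1947: Wednesday
1948: Thursday (leap)
1949: Saturday
1949 begins on a Saturday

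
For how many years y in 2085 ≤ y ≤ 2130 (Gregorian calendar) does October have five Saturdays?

20

October has 31 days; it has five Saturdays when Saturday falls among the first (month-length − 28) days — i.e. when October 1 is one of Saturday/Friday/Thursday.
October 1 by year: 2085:Mon 2086:Tue 2087:Wed 2088:Fri✓ 2089:Sat✓ 2090:Sun 2091:Mon 2092:Wed 2093:Thu✓ 2094:Fri✓ 2095:Sat✓ 2096:Mon 2097:Tue 2098:Wed 2099:Thu✓ …(16 more)… 2116:Thu✓ 2117:Fri✓ 2118:Sat✓ 2119:Sun 2120:Tue 2121:Wed 2122:Thu✓ 2123:Fri✓ 2124:Sun 2125:Mon 2126:Tue 2127:Wed 2128:Fri✓ 2129:Sat✓ 2130:Sun
Years with five Saturdays: 2088, 2089, 2093, 2094, 2095, 2099, 2100, 2101, 2105, 2106, 2107, 2111, 2112, 2116, 2117, 2118, 2122, 2123, 2128, 2129 → 20.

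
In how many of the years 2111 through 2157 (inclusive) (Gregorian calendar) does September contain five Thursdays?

14

September has 30 days; it has five Thursdays when Thursday falls among the first (month-length − 28) days — i.e. when September 1 is one of Thursday/Wednesday.
September 1 by year: 2111:Tue 2112:Thu✓ 2113:Fri 2114:Sat 2115:Sun 2116:Tue 2117:Wed✓ 2118:Thu✓ 2119:Fri 2120:Sun 2121:Mon 2122:Tue 2123:Wed✓ 2124:Fri 2125:Sat …(17 more)… 2143:Sun 2144:Tue 2145:Wed✓ 2146:Thu✓ 2147:Fri 2148:Sun 2149:Mon 2150:Tue 2151:Wed✓ 2152:Fri 2153:Sat 2154:Sun 2155:Mon 2156:Wed✓ 2157:Thu✓
Years with five Thursdays: 2112, 2117, 2118, 2123, 2128, 2129, 2134, 2135, 2140, 2145, 2146, 2151, 2156, 2157 → 14.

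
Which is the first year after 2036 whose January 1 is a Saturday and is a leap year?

2056

Jan 1 advances by 2 weekdays after a leap year and by 1 after a common year.
2036: Jan 1 is Tuesday (leap).
2037: Thursday
2038: Friday
2039: Saturday
2040: Sunday (leap)
2041: Tuesday
2042: Wednesday
2043: Thursday
2044: Friday (leap)
2045: Sunday
2046: Monday
2047: Tuesday
2048: Wednesday (leap)
2049: Friday
2050: Saturday
2051: Sunday
2052: Monday (leap)
2053: Wednesday
2054: Thursday
2055: Friday
2056: Saturday (leap)
2056 begins on a Saturday and is a leap year.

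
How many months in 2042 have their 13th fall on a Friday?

1

Check the 13th of each month of 2042: Jan 13: Mon, Feb 13: Thu, Mar 13: Thu, Apr 13: Sun, May 13: Tue, Jun 13: Fri, Jul 13: Sun, Aug 13: Wed, Sep 13: Sat, Oct 13: Mon, Nov 13: Thu, Dec 13: Sat.
Friday occurs in June — 1 month.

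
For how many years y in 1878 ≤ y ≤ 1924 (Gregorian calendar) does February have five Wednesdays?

February has 28 days (29 in leap years); it has five Wednesdays when Wednesday falls among the first (month-length − 28) days — i.e. when February 1 is Wednesday in a leap year (never in a common year).
February 1 by year: 1878:Fri 1879:Sat 1880:Sun 1881:Tue 1882:Wed 1883:Thu 1884:Fri 1885:Sun 1886:Mon 1887:Tue 1888:Wed✓ 1889:Fri 1890:Sat 1891:Sun 1892:Mon …(17 more)… 1910:Tue 1911:Wed 1912:Thu 1913:Sat 1914:Sun 1915:Mon 1916:Tue 1917:Thu 1918:Fri 1919:Sat 1920:Sun 1921:Tue 1922:Wed 1923:Thu 1924:Fri
Years with five Wednesdays: 1888 → 1.

1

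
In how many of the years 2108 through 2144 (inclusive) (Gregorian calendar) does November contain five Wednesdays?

10

November has 30 days; it has five Wednesdays when Wednesday falls among the first (month-length − 28) days — i.e. when November 1 is one of Wednesday/Tuesday.
November 1 by year: 2108:Thu 2109:Fri 2110:Sat 2111:Sun 2112:Tue✓ 2113:Wed✓ 2114:Thu 2115:Fri 2116:Sun 2117:Mon 2118:Tue✓ 2119:Wed✓ 2120:Fri 2121:Sat 2122:Sun …(7 more)… 2130:Wed✓ 2131:Thu 2132:Sat 2133:Sun 2134:Mon 2135:Tue✓ 2136:Thu 2137:Fri 2138:Sat 2139:Sun 2140:Tue✓ 2141:Wed✓ 2142:Thu 2143:Fri 2144:Sun
Years with five Wednesdays: 2112, 2113, 2118, 2119, 2124, 2129, 2130, 2135, 2140, 2141 → 10.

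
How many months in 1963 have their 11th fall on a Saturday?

1

Check the 11th of each month of 1963: Jan 11: Fri, Feb 11: Mon, Mar 11: Mon, Apr 11: Thu, May 11: Sat, Jun 11: Tue, Jul 11: Thu, Aug 11: Sun, Sep 11: Wed, Oct 11: Fri, Nov 11: Mon, Dec 11: Wed.
Saturday occurs in May — 1 month.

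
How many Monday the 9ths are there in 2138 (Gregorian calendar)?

1

Check the 9th of each month of 2138: Jan 9: Thu, Feb 9: Sun, Mar 9: Sun, Apr 9: Wed, May 9: Fri, Jun 9: Mon, Jul 9: Wed, Aug 9: Sat, Sep 9: Tue, Oct 9: Thu, Nov 9: Sun, Dec 9: Tue.
Monday occurs in June — 1 month.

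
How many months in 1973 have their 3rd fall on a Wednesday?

Check the 3rd of each month of 1973: Jan 3: Wed, Feb 3: Sat, Mar 3: Sat, Apr 3: Tue, May 3: Thu, Jun 3: Sun, Jul 3: Tue, Aug 3: Fri, Sep 3: Mon, Oct 3: Wed, Nov 3: Sat, Dec 3: Mon.
Wednesday occurs in January, October — 2 months.

2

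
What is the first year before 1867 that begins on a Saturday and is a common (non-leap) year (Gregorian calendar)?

Jan 1 advances by 2 weekdays after a leap year and by 1 after a common year.
1867: Jan 1 is Tuesday.
1866: Monday
1865: Sunday
1864: Friday (leap)
1863: Thursday
1862: Wednesday
1861: Tuesday
1860: Sunday (leap)
1859: Saturday
1859 begins on a Saturday and is a common year.

1859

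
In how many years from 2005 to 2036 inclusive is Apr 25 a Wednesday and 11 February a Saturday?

Check each year's weekday for Apr 25 and 11 February:
  2005: Mon/Fri  2006: Tue/Sat  2007: Wed/Sun  2008: Fri/Mon  2009: Sat/Wed  2010: Sun/Thu  2011: Mon/Fri  2012: Wed/Sat ✓  2013: Thu/Mon  2014: Fri/Tue  2015: Sat/Wed  2016: Mon/Thu  2017: Tue/Sat  2018: Wed/Sun  …(4 more)…  2023: Tue/Sat  2024: Thu/Sun  2025: Fri/Tue  2026: Sat/Wed  2027: Sun/Thu  2028: Tue/Fri  2029: Wed/Sun  2030: Thu/Mon  2031: Fri/Tue  2032: Sun/Wed  2033: Mon/Fri  2034: Tue/Sat  2035: Wed/Sun  2036: Fri/Mon
Both conditions hold in: 2012 — 1.

1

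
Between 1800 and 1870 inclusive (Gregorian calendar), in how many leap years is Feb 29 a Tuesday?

Leap years in 1800–1870: 17 of them.
Feb 29 weekday advances by 5 (mod 7) from one leap year to the next four years later (or differs when a century non-leap intervenes).
Leap-day weekdays: 1804:Wed 1808:Mon 1812:Sat 1816:Thu 1820:Tue✓ 1824:Sun 1828:Fri 1832:Wed 1836:Mon 1840:Sat 1844:Thu 1848:Tue✓ 1852:Sun 1856:Fri 1860:Wed 1864:Mon 1868:Sat
Tuesday: 1820, 1848 → 2.

2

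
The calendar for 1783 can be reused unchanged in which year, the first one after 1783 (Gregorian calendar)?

1794

Two years share a calendar iff Jan 1 falls on the same weekday and both are leap or both are common. 1783: Jan 1 is Wednesday, common year.
1784: Jan 1 Thursday, leap
1785: Jan 1 Saturday, common
1786: Jan 1 Sunday, common
1787: Jan 1 Monday, common
1788: Jan 1 Tuesday, leap
1789: Jan 1 Thursday, common
1790: Jan 1 Friday, common
1791: Jan 1 Saturday, common
1792: Jan 1 Sunday, leap
1793: Jan 1 Tuesday, common
1794: Jan 1 Wednesday, common
1794 matches on both conditions.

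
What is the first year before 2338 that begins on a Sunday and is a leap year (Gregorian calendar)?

Jan 1 advances by 2 weekdays after a leap year and by 1 after a common year.
2338: Jan 1 is Saturday.
2337: Friday
2336: Wednesday (leap)
2335: Tuesday
2334: Monday
2333: Sunday
2332: Friday (leap)
2331: Thursday
2330: Wednesday
2329: Tuesday
2328: Sunday (leap)
2328 begins on a Sunday and is a leap year.

2328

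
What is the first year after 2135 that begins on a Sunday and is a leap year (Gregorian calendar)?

2136

Jan 1 advances by 2 weekdays after a leap year and by 1 after a common year.
2135: Jan 1 is Saturday.
2136: Sunday (leap)
2136 begins on a Sunday and is a leap year.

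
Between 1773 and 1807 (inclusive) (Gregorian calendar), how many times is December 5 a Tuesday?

4

Track December 5's weekday year by year (advancing +1, or +2 across a Feb 29):
  1773: Sun  1774: Mon (+1)  1775: Tue (+1) ✓  1776: Thu (+2)  1777: Fri (+1)
  1778: Sat (+1)  1779: Sun (+1)  1780: Tue (+2) ✓  1781: Wed (+1)  1782: Thu (+1)
  1783: Fri (+1)  1784: Sun (+2)  1785: Mon (+1)  1786: Tue (+1) ✓  … (7 more years) …
  1794: Fri (+1)  1795: Sat (+1)  1796: Mon (+2)  1797: Tue (+1) ✓  1798: Wed (+1)
  1799: Thu (+1)  1800: Fri (+1)  1801: Sat (+1)  1802: Sun (+1)  1803: Mon (+1)
  1804: Wed (+2)  1805: Thu (+1)  1806: Fri (+1)  1807: Sat (+1)
Tuesday years: 1775, 1780, 1786, 1797 — 4 in total.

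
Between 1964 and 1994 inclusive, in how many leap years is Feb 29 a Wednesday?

1

Leap years in 1964–1994: 8 of them.
Feb 29 weekday advances by 5 (mod 7) from one leap year to the next four years later (or differs when a century non-leap intervenes).
Leap-day weekdays: 1964:Sat 1968:Thu 1972:Tue 1976:Sun 1980:Fri 1984:Wed✓ 1988:Mon 1992:Sat
Wednesday: 1984 → 1.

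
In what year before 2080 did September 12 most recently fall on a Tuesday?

2079

From one year to the next, a fixed date's weekday advances by 1, or by 2 when a Feb 29 lies between the two dates.
2080: September 12 is Thursday.
2079: Tuesday (−2)
September 12 falls on a Tuesday in 2079.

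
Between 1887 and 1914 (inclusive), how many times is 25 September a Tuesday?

4

Track 25 September's weekday year by year (advancing +1, or +2 across a Feb 29):
  1887: Sun  1888: Tue (+2) ✓  1889: Wed (+1)  1890: Thu (+1)  1891: Fri (+1)
  1892: Sun (+2)  1893: Mon (+1)  1894: Tue (+1) ✓  1895: Wed (+1)  1896: Fri (+2)
  1897: Sat (+1)  1898: Sun (+1)  1899: Mon (+1)  1900: Tue (+1) ✓  1901: Wed (+1)
  1902: Thu (+1)  1903: Fri (+1)  1904: Sun (+2)  1905: Mon (+1)  1906: Tue (+1) ✓
  1907: Wed (+1)  1908: Fri (+2)  1909: Sat (+1)  1910: Sun (+1)  1911: Mon (+1)
  1912: Wed (+2)  1913: Thu (+1)  1914: Fri (+1)
Tuesday years: 1888, 1894, 1900, 1906 — 4 in total.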